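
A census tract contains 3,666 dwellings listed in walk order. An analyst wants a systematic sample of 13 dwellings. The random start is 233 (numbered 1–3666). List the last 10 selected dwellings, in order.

1079, 1361, 1643, 1925, 2207, 2489, 2771, 3053, 3335, 3617

k = N/n = 3666/13 = 282
4th selection = 233 + 3×282 = 1079
5th: 1079 + 282 = 1361
6th: 1361 + 282 = 1643
7th: 1643 + 282 = 1925
8th: 1925 + 282 = 2207
9th: 2207 + 282 = 2489
10th: 2489 + 282 = 2771
11th: 2771 + 282 = 3053
12th: 3053 + 282 = 3335
13th: 3335 + 282 = 3617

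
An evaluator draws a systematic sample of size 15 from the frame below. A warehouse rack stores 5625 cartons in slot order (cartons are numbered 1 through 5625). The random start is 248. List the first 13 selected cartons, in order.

k = N/n = 5625/15 = 375
carton 1: 248
carton 2: 248 + 375 = 623
carton 3: 623 + 375 = 998
carton 4: 998 + 375 = 1373
carton 5: 1373 + 375 = 1748
carton 6: 1748 + 375 = 2123
carton 7: 2123 + 375 = 2498
carton 8: 2498 + 375 = 2873
carton 9: 2873 + 375 = 3248
carton 10: 3248 + 375 = 3623
carton 11: 3623 + 375 = 3998
carton 12: 3998 + 375 = 4373
carton 13: 4373 + 375 = 4748

248, 623, 998, 1373, 1748, 2123, 2498, 2873, 3248, 3623, 3998, 4373, 4748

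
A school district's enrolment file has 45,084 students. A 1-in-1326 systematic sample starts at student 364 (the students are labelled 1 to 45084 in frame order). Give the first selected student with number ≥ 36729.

k = 1326
Steps past start: ⌈(36729 − 364)/1326⌉ = ⌈36365/1326⌉ = 28
Selected student: 364 + 28×1326 = 37492

37492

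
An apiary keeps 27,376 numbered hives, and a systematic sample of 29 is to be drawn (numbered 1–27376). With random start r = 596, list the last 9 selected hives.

19476, 20420, 21364, 22308, 23252, 24196, 25140, 26084, 27028

k = N/n = 27376/29 = 944
21st selection = 596 + 20×944 = 19476
22nd: 19476 + 944 = 20420
23rd: 20420 + 944 = 21364
24th: 21364 + 944 = 22308
25th: 22308 + 944 = 23252
26th: 23252 + 944 = 24196
27th: 24196 + 944 = 25140
28th: 25140 + 944 = 26084
29th: 26084 + 944 = 27028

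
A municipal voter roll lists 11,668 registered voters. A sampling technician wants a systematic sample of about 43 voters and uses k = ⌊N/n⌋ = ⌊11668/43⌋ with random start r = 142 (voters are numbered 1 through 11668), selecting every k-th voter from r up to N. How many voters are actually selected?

k = ⌊11668/43⌋ = 271
Achieved size = ⌊(11668 − 142)/271⌋ + 1 = ⌊11526/271⌋ + 1 = 42 + 1 = 43
(last selection: 142 + 42×271 = 11524 ≤ 11668; next would be 11795 > 11668)

43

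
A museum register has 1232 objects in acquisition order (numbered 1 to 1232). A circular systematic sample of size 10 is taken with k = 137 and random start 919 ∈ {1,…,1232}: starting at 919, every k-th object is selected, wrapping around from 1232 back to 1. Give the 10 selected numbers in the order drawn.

919, 1056, 1193, 98, 235, 372, 509, 646, 783, 920

Selection 1: 919
Selection 2: 919 + 137 = 1056
Selection 3: 1056 + 137 = 1193
Selection 4: 1193 + 137 = 1330 → 1330 − 1232 = 98
Selection 5: 98 + 137 = 235
Selection 6: 235 + 137 = 372
Selection 7: 372 + 137 = 509
Selection 8: 509 + 137 = 646
Selection 9: 646 + 137 = 783
Selection 10: 783 + 137 = 920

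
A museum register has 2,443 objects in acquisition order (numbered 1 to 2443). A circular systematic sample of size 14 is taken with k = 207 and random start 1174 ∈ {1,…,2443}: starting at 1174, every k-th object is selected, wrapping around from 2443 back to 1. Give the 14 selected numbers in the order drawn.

Selection 1: 1174
Selection 2: 1174 + 207 = 1381
Selection 3: 1381 + 207 = 1588
Selection 4: 1588 + 207 = 1795
Selection 5: 1795 + 207 = 2002
Selection 6: 2002 + 207 = 2209
Selection 7: 2209 + 207 = 2416
Selection 8: 2416 + 207 = 2623 → 2623 − 2443 = 180
Selection 9: 180 + 207 = 387
Selection 10: 387 + 207 = 594
Selection 11: 594 + 207 = 801
Selection 12: 801 + 207 = 1008
Selection 13: 1008 + 207 = 1215
Selection 14: 1215 + 207 = 1422

1174, 1381, 1588, 1795, 2002, 2209, 2416, 180, 387, 594, 801, 1008, 1215, 1422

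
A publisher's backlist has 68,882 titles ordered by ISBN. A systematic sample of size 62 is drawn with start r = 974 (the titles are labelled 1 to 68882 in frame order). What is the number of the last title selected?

68745

k = 68882/62 = 1111
62nd selection = r + (62−1)·k = 974 + 61×1111 = 974 + 67771 = 68745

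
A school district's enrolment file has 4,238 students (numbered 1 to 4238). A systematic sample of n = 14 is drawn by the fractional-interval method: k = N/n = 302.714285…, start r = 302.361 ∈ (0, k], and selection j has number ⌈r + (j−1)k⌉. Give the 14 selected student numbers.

303, 606, 908, 1211, 1514, 1816, 2119, 2422, 2725, 3027, 3330, 3633, 3935, 4238

j=1: r + 0k = 302.361 → ⌈·⌉ = 303
j=2: r + 1k = 605.075285… → ⌈·⌉ = 606
j=3: r + 2k = 907.789571… → ⌈·⌉ = 908
j=4: r + 3k = 1210.503857… → ⌈·⌉ = 1211
j=5: r + 4k = 1513.218142… → ⌈·⌉ = 1514
j=6: r + 5k = 1815.932428… → ⌈·⌉ = 1816
j=7: r + 6k = 2118.646714… → ⌈·⌉ = 2119
j=8: r + 7k = 2421.361 → ⌈·⌉ = 2422
j=9: r + 8k = 2724.075285… → ⌈·⌉ = 2725
j=10: r + 9k = 3026.789571… → ⌈·⌉ = 3027
j=11: r + 10k = 3329.503857… → ⌈·⌉ = 3330
j=12: r + 11k = 3632.218142… → ⌈·⌉ = 3633
j=13: r + 12k = 3934.932428… → ⌈·⌉ = 3935
j=14: r + 13k = 4237.646714… → ⌈·⌉ = 4238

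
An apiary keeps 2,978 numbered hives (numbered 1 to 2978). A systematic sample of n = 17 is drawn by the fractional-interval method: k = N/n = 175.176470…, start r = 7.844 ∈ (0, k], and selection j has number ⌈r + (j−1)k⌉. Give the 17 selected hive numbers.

8, 184, 359, 534, 709, 884, 1059, 1235, 1410, 1585, 1760, 1935, 2110, 2286, 2461, 2636, 2811

j=1: r + 0k = 7.844 → ⌈·⌉ = 8
j=2: r + 1k = 183.020470… → ⌈·⌉ = 184
j=3: r + 2k = 358.196941… → ⌈·⌉ = 359
j=4: r + 3k = 533.373411… → ⌈·⌉ = 534
j=5: r + 4k = 708.549882… → ⌈·⌉ = 709
j=6: r + 5k = 883.726352… → ⌈·⌉ = 884
j=7: r + 6k = 1058.902823… → ⌈·⌉ = 1059
j=8: r + 7k = 1234.079294… → ⌈·⌉ = 1235
j=9: r + 8k = 1409.255764… → ⌈·⌉ = 1410
j=10: r + 9k = 1584.432235… → ⌈·⌉ = 1585
j=11: r + 10k = 1759.608705… → ⌈·⌉ = 1760
j=12: r + 11k = 1934.785176… → ⌈·⌉ = 1935
j=13: r + 12k = 2109.961647… → ⌈·⌉ = 2110
j=14: r + 13k = 2285.138117… → ⌈·⌉ = 2286
j=15: r + 14k = 2460.314588… → ⌈·⌉ = 2461
j=16: r + 15k = 2635.491058… → ⌈·⌉ = 2636
j=17: r + 16k = 2810.667529… → ⌈·⌉ = 2811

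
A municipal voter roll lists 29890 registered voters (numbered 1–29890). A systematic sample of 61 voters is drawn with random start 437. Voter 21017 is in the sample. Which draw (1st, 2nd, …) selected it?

k = 29890/61 = 490
position = (21017 − 437)/490 + 1 = 20580/490 + 1 = 42 + 1 = 43

43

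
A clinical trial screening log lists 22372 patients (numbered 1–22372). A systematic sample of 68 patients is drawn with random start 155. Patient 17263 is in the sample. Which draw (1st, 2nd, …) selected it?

k = 22372/68 = 329
position = (17263 − 155)/329 + 1 = 17108/329 + 1 = 52 + 1 = 53

53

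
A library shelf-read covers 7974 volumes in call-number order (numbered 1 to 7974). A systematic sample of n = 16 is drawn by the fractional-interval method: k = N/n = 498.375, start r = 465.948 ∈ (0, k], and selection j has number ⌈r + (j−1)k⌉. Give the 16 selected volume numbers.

466, 965, 1463, 1962, 2460, 2958, 3457, 3955, 4453, 4952, 5450, 5949, 6447, 6945, 7444, 7942

j=1: r + 0k = 465.948 → ⌈·⌉ = 466
j=2: r + 1k = 964.323 → ⌈·⌉ = 965
j=3: r + 2k = 1462.698 → ⌈·⌉ = 1463
j=4: r + 3k = 1961.073 → ⌈·⌉ = 1962
j=5: r + 4k = 2459.448 → ⌈·⌉ = 2460
j=6: r + 5k = 2957.823 → ⌈·⌉ = 2958
j=7: r + 6k = 3456.198 → ⌈·⌉ = 3457
j=8: r + 7k = 3954.573 → ⌈·⌉ = 3955
j=9: r + 8k = 4452.948 → ⌈·⌉ = 4453
j=10: r + 9k = 4951.323 → ⌈·⌉ = 4952
j=11: r + 10k = 5449.698 → ⌈·⌉ = 5450
j=12: r + 11k = 5948.073 → ⌈·⌉ = 5949
j=13: r + 12k = 6446.448 → ⌈·⌉ = 6447
j=14: r + 13k = 6944.823 → ⌈·⌉ = 6945
j=15: r + 14k = 7443.198 → ⌈·⌉ = 7444
j=16: r + 15k = 7941.573 → ⌈·⌉ = 7942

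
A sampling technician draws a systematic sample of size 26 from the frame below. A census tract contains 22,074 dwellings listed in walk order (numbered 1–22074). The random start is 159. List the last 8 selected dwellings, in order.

k = N/n = 22074/26 = 849
19th selection = 159 + 18×849 = 15441
20th: 15441 + 849 = 16290
21st: 16290 + 849 = 17139
22nd: 17139 + 849 = 17988
23rd: 17988 + 849 = 18837
24th: 18837 + 849 = 19686
25th: 19686 + 849 = 20535
26th: 20535 + 849 = 21384

15441, 16290, 17139, 17988, 18837, 19686, 20535, 21384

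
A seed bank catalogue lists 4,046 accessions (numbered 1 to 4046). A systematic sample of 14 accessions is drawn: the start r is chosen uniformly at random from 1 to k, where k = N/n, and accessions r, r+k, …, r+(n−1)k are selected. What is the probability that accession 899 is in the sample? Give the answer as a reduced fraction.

k = 4046/14 = 289.
Accession 899 is selected iff r ≡ 899 (mod 289); exactly one such r in {1,…,289}.
Inclusion probability = 1/289.

1/289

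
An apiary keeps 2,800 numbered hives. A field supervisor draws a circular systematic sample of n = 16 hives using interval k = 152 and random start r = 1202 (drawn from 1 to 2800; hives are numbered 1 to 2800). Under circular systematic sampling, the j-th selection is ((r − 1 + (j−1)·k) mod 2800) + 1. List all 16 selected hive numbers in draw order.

1202, 1354, 1506, 1658, 1810, 1962, 2114, 2266, 2418, 2570, 2722, 74, 226, 378, 530, 682

Selection 1: 1202
Selection 2: 1202 + 152 = 1354
Selection 3: 1354 + 152 = 1506
Selection 4: 1506 + 152 = 1658
Selection 5: 1658 + 152 = 1810
Selection 6: 1810 + 152 = 1962
Selection 7: 1962 + 152 = 2114
Selection 8: 2114 + 152 = 2266
Selection 9: 2266 + 152 = 2418
Selection 10: 2418 + 152 = 2570
Selection 11: 2570 + 152 = 2722
Selection 12: 2722 + 152 = 2874 → 2874 − 2800 = 74
Selection 13: 74 + 152 = 226
Selection 14: 226 + 152 = 378
Selection 15: 378 + 152 = 530
Selection 16: 530 + 152 = 682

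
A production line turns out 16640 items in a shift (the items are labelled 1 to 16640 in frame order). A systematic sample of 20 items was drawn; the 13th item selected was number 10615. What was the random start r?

k = 16640/20 = 832
r = 10615 − (13−1)×832 = 10615 − 9984 = 631

631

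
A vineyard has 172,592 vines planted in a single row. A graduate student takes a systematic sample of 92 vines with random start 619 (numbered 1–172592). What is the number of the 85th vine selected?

158203

k = 172592/92 = 1876
85th selection = r + (85−1)·k = 619 + 84×1876 = 619 + 157584 = 158203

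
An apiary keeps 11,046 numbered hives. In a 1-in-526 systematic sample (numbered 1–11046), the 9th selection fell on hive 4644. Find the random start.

436

k = 526
r = 4644 − (9−1)×526 = 4644 − 4208 = 436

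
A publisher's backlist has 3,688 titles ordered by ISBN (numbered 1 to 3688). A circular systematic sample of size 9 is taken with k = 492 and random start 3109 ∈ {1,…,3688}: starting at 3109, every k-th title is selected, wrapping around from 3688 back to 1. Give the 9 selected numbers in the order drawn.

Selection 1: 3109
Selection 2: 3109 + 492 = 3601
Selection 3: 3601 + 492 = 4093 → 4093 − 3688 = 405
Selection 4: 405 + 492 = 897
Selection 5: 897 + 492 = 1389
Selection 6: 1389 + 492 = 1881
Selection 7: 1881 + 492 = 2373
Selection 8: 2373 + 492 = 2865
Selection 9: 2865 + 492 = 3357

3109, 3601, 405, 897, 1389, 1881, 2373, 2865, 3357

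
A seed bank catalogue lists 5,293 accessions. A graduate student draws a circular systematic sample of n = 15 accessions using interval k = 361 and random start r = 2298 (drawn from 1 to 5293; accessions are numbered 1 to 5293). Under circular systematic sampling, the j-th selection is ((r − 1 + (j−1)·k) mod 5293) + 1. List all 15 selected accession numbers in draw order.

2298, 2659, 3020, 3381, 3742, 4103, 4464, 4825, 5186, 254, 615, 976, 1337, 1698, 2059

Selection 1: 2298
Selection 2: 2298 + 361 = 2659
Selection 3: 2659 + 361 = 3020
Selection 4: 3020 + 361 = 3381
Selection 5: 3381 + 361 = 3742
Selection 6: 3742 + 361 = 4103
Selection 7: 4103 + 361 = 4464
Selection 8: 4464 + 361 = 4825
Selection 9: 4825 + 361 = 5186
Selection 10: 5186 + 361 = 5547 → 5547 − 5293 = 254
Selection 11: 254 + 361 = 615
Selection 12: 615 + 361 = 976
Selection 13: 976 + 361 = 1337
Selection 14: 1337 + 361 = 1698
Selection 15: 1698 + 361 = 2059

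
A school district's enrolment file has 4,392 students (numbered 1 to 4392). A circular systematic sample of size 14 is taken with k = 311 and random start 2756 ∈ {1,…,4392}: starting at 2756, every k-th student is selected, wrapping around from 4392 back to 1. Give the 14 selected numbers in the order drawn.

Selection 1: 2756
Selection 2: 2756 + 311 = 3067
Selection 3: 3067 + 311 = 3378
Selection 4: 3378 + 311 = 3689
Selection 5: 3689 + 311 = 4000
Selection 6: 4000 + 311 = 4311
Selection 7: 4311 + 311 = 4622 → 4622 − 4392 = 230
Selection 8: 230 + 311 = 541
Selection 9: 541 + 311 = 852
Selection 10: 852 + 311 = 1163
Selection 11: 1163 + 311 = 1474
Selection 12: 1474 + 311 = 1785
Selection 13: 1785 + 311 = 2096
Selection 14: 2096 + 311 = 2407

2756, 3067, 3378, 3689, 4000, 4311, 230, 541, 852, 1163, 1474, 1785, 2096, 2407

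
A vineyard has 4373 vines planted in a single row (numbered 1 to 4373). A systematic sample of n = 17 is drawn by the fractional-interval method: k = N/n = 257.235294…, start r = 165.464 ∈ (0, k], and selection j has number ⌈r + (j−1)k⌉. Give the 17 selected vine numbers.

166, 423, 680, 938, 1195, 1452, 1709, 1967, 2224, 2481, 2738, 2996, 3253, 3510, 3767, 4024, 4282

j=1: r + 0k = 165.464 → ⌈·⌉ = 166
j=2: r + 1k = 422.699294… → ⌈·⌉ = 423
j=3: r + 2k = 679.934588… → ⌈·⌉ = 680
j=4: r + 3k = 937.169882… → ⌈·⌉ = 938
j=5: r + 4k = 1194.405176… → ⌈·⌉ = 1195
j=6: r + 5k = 1451.640470… → ⌈·⌉ = 1452
j=7: r + 6k = 1708.875764… → ⌈·⌉ = 1709
j=8: r + 7k = 1966.111058… → ⌈·⌉ = 1967
j=9: r + 8k = 2223.346352… → ⌈·⌉ = 2224
j=10: r + 9k = 2480.581647… → ⌈·⌉ = 2481
j=11: r + 10k = 2737.816941… → ⌈·⌉ = 2738
j=12: r + 11k = 2995.052235… → ⌈·⌉ = 2996
j=13: r + 12k = 3252.287529… → ⌈·⌉ = 3253
j=14: r + 13k = 3509.522823… → ⌈·⌉ = 3510
j=15: r + 14k = 3766.758117… → ⌈·⌉ = 3767
j=16: r + 15k = 4023.993411… → ⌈·⌉ = 4024
j=17: r + 16k = 4281.228705… → ⌈·⌉ = 4282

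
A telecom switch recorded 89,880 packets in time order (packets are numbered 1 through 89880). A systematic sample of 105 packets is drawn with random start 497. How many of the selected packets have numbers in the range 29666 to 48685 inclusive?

22

k = 89880/105 = 856
First selection ≥ 29666: 497 + ⌈(29666−497)/856⌉·856 = 497 + 35×856 = 30457
Last selection ≤ 48685: 497 + ⌊(48685−497)/856⌋·856 = 497 + 56×856 = 48433
Count = 56 − 35 + 1 = 22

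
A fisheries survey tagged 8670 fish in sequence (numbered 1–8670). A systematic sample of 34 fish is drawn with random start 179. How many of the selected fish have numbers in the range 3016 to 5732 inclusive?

10

k = 8670/34 = 255
First selection ≥ 3016: 179 + ⌈(3016−179)/255⌉·255 = 179 + 12×255 = 3239
Last selection ≤ 5732: 179 + ⌊(5732−179)/255⌋·255 = 179 + 21×255 = 5534
Count = 21 − 12 + 1 = 10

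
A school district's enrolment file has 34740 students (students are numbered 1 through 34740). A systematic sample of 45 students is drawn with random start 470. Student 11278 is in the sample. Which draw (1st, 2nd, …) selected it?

15

k = 34740/45 = 772
position = (11278 − 470)/772 + 1 = 10808/772 + 1 = 14 + 1 = 15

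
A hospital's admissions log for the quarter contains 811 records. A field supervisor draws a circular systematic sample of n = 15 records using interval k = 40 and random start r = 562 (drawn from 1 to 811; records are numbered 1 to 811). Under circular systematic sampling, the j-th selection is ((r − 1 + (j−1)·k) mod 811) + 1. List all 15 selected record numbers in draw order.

Selection 1: 562
Selection 2: 562 + 40 = 602
Selection 3: 602 + 40 = 642
Selection 4: 642 + 40 = 682
Selection 5: 682 + 40 = 722
Selection 6: 722 + 40 = 762
Selection 7: 762 + 40 = 802
Selection 8: 802 + 40 = 842 → 842 − 811 = 31
Selection 9: 31 + 40 = 71
Selection 10: 71 + 40 = 111
Selection 11: 111 + 40 = 151
Selection 12: 151 + 40 = 191
Selection 13: 191 + 40 = 231
Selection 14: 231 + 40 = 271
Selection 15: 271 + 40 = 311

562, 602, 642, 682, 722, 762, 802, 31, 71, 111, 151, 191, 231, 271, 311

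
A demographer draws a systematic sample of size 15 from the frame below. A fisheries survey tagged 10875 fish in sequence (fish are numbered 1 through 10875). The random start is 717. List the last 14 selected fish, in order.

k = N/n = 10875/15 = 725
2nd selection = 717 + 1×725 = 1442
3rd: 1442 + 725 = 2167
4th: 2167 + 725 = 2892
5th: 2892 + 725 = 3617
6th: 3617 + 725 = 4342
7th: 4342 + 725 = 5067
8th: 5067 + 725 = 5792
9th: 5792 + 725 = 6517
10th: 6517 + 725 = 7242
11th: 7242 + 725 = 7967
12th: 7967 + 725 = 8692
13th: 8692 + 725 = 9417
14th: 9417 + 725 = 10142
15th: 10142 + 725 = 10867

1442, 2167, 2892, 3617, 4342, 5067, 5792, 6517, 7242, 7967, 8692, 9417, 10142, 10867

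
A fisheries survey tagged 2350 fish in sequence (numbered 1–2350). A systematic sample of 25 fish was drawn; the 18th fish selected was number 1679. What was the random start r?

k = 2350/25 = 94
r = 1679 − (18−1)×94 = 1679 − 1598 = 81

81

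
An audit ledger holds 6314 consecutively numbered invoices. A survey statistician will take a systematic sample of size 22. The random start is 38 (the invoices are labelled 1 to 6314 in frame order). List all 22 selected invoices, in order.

38, 325, 612, 899, 1186, 1473, 1760, 2047, 2334, 2621, 2908, 3195, 3482, 3769, 4056, 4343, 4630, 4917, 5204, 5491, 5778, 6065

k = N/n = 6314/22 = 287
invoice 1: 38
invoice 2: 38 + 287 = 325
invoice 3: 325 + 287 = 612
invoice 4: 612 + 287 = 899
invoice 5: 899 + 287 = 1186
invoice 6: 1186 + 287 = 1473
invoice 7: 1473 + 287 = 1760
invoice 8: 1760 + 287 = 2047
invoice 9: 2047 + 287 = 2334
invoice 10: 2334 + 287 = 2621
invoice 11: 2621 + 287 = 2908
invoice 12: 2908 + 287 = 3195
invoice 13: 3195 + 287 = 3482
invoice 14: 3482 + 287 = 3769
invoice 15: 3769 + 287 = 4056
invoice 16: 4056 + 287 = 4343
invoice 17: 4343 + 287 = 4630
invoice 18: 4630 + 287 = 4917
invoice 19: 4917 + 287 = 5204
invoice 20: 5204 + 287 = 5491
invoice 21: 5491 + 287 = 5778
invoice 22: 5778 + 287 = 6065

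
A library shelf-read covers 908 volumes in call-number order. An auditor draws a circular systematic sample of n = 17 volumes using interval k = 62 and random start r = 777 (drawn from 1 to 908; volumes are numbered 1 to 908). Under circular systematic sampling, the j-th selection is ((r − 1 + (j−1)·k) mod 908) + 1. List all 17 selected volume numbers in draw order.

777, 839, 901, 55, 117, 179, 241, 303, 365, 427, 489, 551, 613, 675, 737, 799, 861

Selection 1: 777
Selection 2: 777 + 62 = 839
Selection 3: 839 + 62 = 901
Selection 4: 901 + 62 = 963 → 963 − 908 = 55
Selection 5: 55 + 62 = 117
Selection 6: 117 + 62 = 179
Selection 7: 179 + 62 = 241
Selection 8: 241 + 62 = 303
Selection 9: 303 + 62 = 365
Selection 10: 365 + 62 = 427
Selection 11: 427 + 62 = 489
Selection 12: 489 + 62 = 551
Selection 13: 551 + 62 = 613
Selection 14: 613 + 62 = 675
Selection 15: 675 + 62 = 737
Selection 16: 737 + 62 = 799
Selection 17: 799 + 62 = 861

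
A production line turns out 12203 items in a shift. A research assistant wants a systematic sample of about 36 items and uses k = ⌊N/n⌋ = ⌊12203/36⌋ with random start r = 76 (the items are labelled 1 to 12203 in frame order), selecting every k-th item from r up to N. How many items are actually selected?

36

k = ⌊12203/36⌋ = 338
Achieved size = ⌊(12203 − 76)/338⌋ + 1 = ⌊12127/338⌋ + 1 = 35 + 1 = 36
(last selection: 76 + 35×338 = 11906 ≤ 12203; next would be 12244 > 12203)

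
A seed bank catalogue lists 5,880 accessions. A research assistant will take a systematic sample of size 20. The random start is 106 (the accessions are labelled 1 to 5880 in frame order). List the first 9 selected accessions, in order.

k = N/n = 5880/20 = 294
accession 1: 106
accession 2: 106 + 294 = 400
accession 3: 400 + 294 = 694
accession 4: 694 + 294 = 988
accession 5: 988 + 294 = 1282
accession 6: 1282 + 294 = 1576
accession 7: 1576 + 294 = 1870
accession 8: 1870 + 294 = 2164
accession 9: 2164 + 294 = 2458

106, 400, 694, 988, 1282, 1576, 1870, 2164, 2458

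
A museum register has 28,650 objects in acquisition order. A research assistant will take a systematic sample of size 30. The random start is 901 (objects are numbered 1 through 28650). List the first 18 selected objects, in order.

k = N/n = 28650/30 = 955
object 1: 901
object 2: 901 + 955 = 1856
object 3: 1856 + 955 = 2811
object 4: 2811 + 955 = 3766
object 5: 3766 + 955 = 4721
object 6: 4721 + 955 = 5676
object 7: 5676 + 955 = 6631
object 8: 6631 + 955 = 7586
object 9: 7586 + 955 = 8541
object 10: 8541 + 955 = 9496
object 11: 9496 + 955 = 10451
object 12: 10451 + 955 = 11406
object 13: 11406 + 955 = 12361
object 14: 12361 + 955 = 13316
object 15: 13316 + 955 = 14271
object 16: 14271 + 955 = 15226
object 17: 15226 + 955 = 16181
object 18: 16181 + 955 = 17136

901, 1856, 2811, 3766, 4721, 5676, 6631, 7586, 8541, 9496, 10451, 11406, 12361, 13316, 14271, 15226, 16181, 17136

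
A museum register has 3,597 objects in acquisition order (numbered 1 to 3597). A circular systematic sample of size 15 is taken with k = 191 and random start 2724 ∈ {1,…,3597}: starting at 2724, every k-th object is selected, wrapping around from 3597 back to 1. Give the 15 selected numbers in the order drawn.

Selection 1: 2724
Selection 2: 2724 + 191 = 2915
Selection 3: 2915 + 191 = 3106
Selection 4: 3106 + 191 = 3297
Selection 5: 3297 + 191 = 3488
Selection 6: 3488 + 191 = 3679 → 3679 − 3597 = 82
Selection 7: 82 + 191 = 273
Selection 8: 273 + 191 = 464
Selection 9: 464 + 191 = 655
Selection 10: 655 + 191 = 846
Selection 11: 846 + 191 = 1037
Selection 12: 1037 + 191 = 1228
Selection 13: 1228 + 191 = 1419
Selection 14: 1419 + 191 = 1610
Selection 15: 1610 + 191 = 1801

2724, 2915, 3106, 3297, 3488, 82, 273, 464, 655, 846, 1037, 1228, 1419, 1610, 1801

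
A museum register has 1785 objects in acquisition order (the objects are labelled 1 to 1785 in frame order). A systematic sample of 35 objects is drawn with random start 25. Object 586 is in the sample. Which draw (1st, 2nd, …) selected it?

12

k = 1785/35 = 51
position = (586 − 25)/51 + 1 = 561/51 + 1 = 11 + 1 = 12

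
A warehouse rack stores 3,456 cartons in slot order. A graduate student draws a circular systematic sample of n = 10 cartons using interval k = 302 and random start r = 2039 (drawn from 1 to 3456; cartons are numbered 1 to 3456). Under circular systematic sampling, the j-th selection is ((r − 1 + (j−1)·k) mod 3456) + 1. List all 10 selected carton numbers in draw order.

2039, 2341, 2643, 2945, 3247, 93, 395, 697, 999, 1301

Selection 1: 2039
Selection 2: 2039 + 302 = 2341
Selection 3: 2341 + 302 = 2643
Selection 4: 2643 + 302 = 2945
Selection 5: 2945 + 302 = 3247
Selection 6: 3247 + 302 = 3549 → 3549 − 3456 = 93
Selection 7: 93 + 302 = 395
Selection 8: 395 + 302 = 697
Selection 9: 697 + 302 = 999
Selection 10: 999 + 302 = 1301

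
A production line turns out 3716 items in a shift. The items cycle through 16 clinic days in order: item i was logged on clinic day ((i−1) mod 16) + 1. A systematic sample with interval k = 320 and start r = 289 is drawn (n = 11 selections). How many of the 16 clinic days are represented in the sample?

1

Consecutive selections differ by k = 320, so their clinic day numbers differ by 320 mod 16 = 0.
gcd(320, 16) = 16, so the sample visits 16/16 = 1 distinct residues mod 16.
Start 289 is clinic day 1; the clinic days hit are 1.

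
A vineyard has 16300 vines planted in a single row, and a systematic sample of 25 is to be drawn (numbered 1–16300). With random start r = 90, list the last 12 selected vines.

k = N/n = 16300/25 = 652
14th selection = 90 + 13×652 = 8566
15th: 8566 + 652 = 9218
16th: 9218 + 652 = 9870
17th: 9870 + 652 = 10522
18th: 10522 + 652 = 11174
19th: 11174 + 652 = 11826
20th: 11826 + 652 = 12478
21st: 12478 + 652 = 13130
22nd: 13130 + 652 = 13782
23rd: 13782 + 652 = 14434
24th: 14434 + 652 = 15086
25th: 15086 + 652 = 15738

8566, 9218, 9870, 10522, 11174, 11826, 12478, 13130, 13782, 14434, 15086, 15738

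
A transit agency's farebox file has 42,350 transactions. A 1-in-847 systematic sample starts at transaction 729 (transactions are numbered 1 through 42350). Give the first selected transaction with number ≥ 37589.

37997

k = 847
Steps past start: ⌈(37589 − 729)/847⌉ = ⌈36860/847⌉ = 44
Selected transaction: 729 + 44×847 = 37997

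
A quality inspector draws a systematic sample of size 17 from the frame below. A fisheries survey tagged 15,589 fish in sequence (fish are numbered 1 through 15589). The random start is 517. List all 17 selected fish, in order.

k = N/n = 15589/17 = 917
fish 1: 517
fish 2: 517 + 917 = 1434
fish 3: 1434 + 917 = 2351
fish 4: 2351 + 917 = 3268
fish 5: 3268 + 917 = 4185
fish 6: 4185 + 917 = 5102
fish 7: 5102 + 917 = 6019
fish 8: 6019 + 917 = 6936
fish 9: 6936 + 917 = 7853
fish 10: 7853 + 917 = 8770
fish 11: 8770 + 917 = 9687
fish 12: 9687 + 917 = 10604
fish 13: 10604 + 917 = 11521
fish 14: 11521 + 917 = 12438
fish 15: 12438 + 917 = 13355
fish 16: 13355 + 917 = 14272
fish 17: 14272 + 917 = 15189

517, 1434, 2351, 3268, 4185, 5102, 6019, 6936, 7853, 8770, 9687, 10604, 11521, 12438, 13355, 14272, 15189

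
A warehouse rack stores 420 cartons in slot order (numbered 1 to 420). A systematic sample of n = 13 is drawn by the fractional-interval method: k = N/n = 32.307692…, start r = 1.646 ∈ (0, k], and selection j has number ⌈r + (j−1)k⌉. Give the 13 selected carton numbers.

j=1: r + 0k = 1.646 → ⌈·⌉ = 2
j=2: r + 1k = 33.953692… → ⌈·⌉ = 34
j=3: r + 2k = 66.261384… → ⌈·⌉ = 67
j=4: r + 3k = 98.569076… → ⌈·⌉ = 99
j=5: r + 4k = 130.876769… → ⌈·⌉ = 131
j=6: r + 5k = 163.184461… → ⌈·⌉ = 164
j=7: r + 6k = 195.492153… → ⌈·⌉ = 196
j=8: r + 7k = 227.799846… → ⌈·⌉ = 228
j=9: r + 8k = 260.107538… → ⌈·⌉ = 261
j=10: r + 9k = 292.415230… → ⌈·⌉ = 293
j=11: r + 10k = 324.722923… → ⌈·⌉ = 325
j=12: r + 11k = 357.030615… → ⌈·⌉ = 358
j=13: r + 12k = 389.338307… → ⌈·⌉ = 390

2, 34, 67, 99, 131, 164, 196, 228, 261, 293, 325, 358, 390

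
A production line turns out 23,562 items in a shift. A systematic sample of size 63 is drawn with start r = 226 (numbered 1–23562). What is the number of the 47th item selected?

k = 23562/63 = 374
47th selection = r + (47−1)·k = 226 + 46×374 = 226 + 17204 = 17430

17430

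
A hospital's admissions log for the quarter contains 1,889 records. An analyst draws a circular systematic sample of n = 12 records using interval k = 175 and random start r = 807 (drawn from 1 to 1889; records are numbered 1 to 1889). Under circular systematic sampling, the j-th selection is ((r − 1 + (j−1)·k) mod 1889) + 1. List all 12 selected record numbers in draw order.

Selection 1: 807
Selection 2: 807 + 175 = 982
Selection 3: 982 + 175 = 1157
Selection 4: 1157 + 175 = 1332
Selection 5: 1332 + 175 = 1507
Selection 6: 1507 + 175 = 1682
Selection 7: 1682 + 175 = 1857
Selection 8: 1857 + 175 = 2032 → 2032 − 1889 = 143
Selection 9: 143 + 175 = 318
Selection 10: 318 + 175 = 493
Selection 11: 493 + 175 = 668
Selection 12: 668 + 175 = 843

807, 982, 1157, 1332, 1507, 1682, 1857, 143, 318, 493, 668, 843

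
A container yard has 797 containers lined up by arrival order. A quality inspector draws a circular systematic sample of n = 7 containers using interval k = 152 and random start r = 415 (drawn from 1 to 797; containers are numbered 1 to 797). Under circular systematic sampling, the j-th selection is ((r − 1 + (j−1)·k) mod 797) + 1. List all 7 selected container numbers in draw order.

415, 567, 719, 74, 226, 378, 530

Selection 1: 415
Selection 2: 415 + 152 = 567
Selection 3: 567 + 152 = 719
Selection 4: 719 + 152 = 871 → 871 − 797 = 74
Selection 5: 74 + 152 = 226
Selection 6: 226 + 152 = 378
Selection 7: 378 + 152 = 530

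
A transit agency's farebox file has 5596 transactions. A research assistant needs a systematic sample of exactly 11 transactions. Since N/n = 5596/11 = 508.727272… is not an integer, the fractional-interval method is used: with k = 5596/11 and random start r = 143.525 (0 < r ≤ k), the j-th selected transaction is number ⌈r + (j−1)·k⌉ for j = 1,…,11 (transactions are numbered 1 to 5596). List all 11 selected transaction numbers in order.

144, 653, 1161, 1670, 2179, 2688, 3196, 3705, 4214, 4723, 5231

j=1: r + 0k = 143.525 → ⌈·⌉ = 144
j=2: r + 1k = 652.252272… → ⌈·⌉ = 653
j=3: r + 2k = 1160.979545… → ⌈·⌉ = 1161
j=4: r + 3k = 1669.706818… → ⌈·⌉ = 1670
j=5: r + 4k = 2178.434090… → ⌈·⌉ = 2179
j=6: r + 5k = 2687.161363… → ⌈·⌉ = 2688
j=7: r + 6k = 3195.888636… → ⌈·⌉ = 3196
j=8: r + 7k = 3704.615909… → ⌈·⌉ = 3705
j=9: r + 8k = 4213.343181… → ⌈·⌉ = 4214
j=10: r + 9k = 4722.070454… → ⌈·⌉ = 4723
j=11: r + 10k = 5230.797727… → ⌈·⌉ = 5231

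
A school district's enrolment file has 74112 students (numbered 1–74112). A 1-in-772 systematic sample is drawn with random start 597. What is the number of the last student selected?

73937

k = 772
96th selection = r + (96−1)·k = 597 + 95×772 = 597 + 73340 = 73937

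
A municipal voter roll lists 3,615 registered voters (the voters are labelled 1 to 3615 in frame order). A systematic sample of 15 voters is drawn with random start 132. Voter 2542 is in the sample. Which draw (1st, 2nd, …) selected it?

k = 3615/15 = 241
position = (2542 − 132)/241 + 1 = 2410/241 + 1 = 10 + 1 = 11

11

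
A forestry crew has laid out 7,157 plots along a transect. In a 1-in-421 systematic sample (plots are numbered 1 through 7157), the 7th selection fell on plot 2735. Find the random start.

k = 421
r = 2735 − (7−1)×421 = 2735 − 2526 = 209

209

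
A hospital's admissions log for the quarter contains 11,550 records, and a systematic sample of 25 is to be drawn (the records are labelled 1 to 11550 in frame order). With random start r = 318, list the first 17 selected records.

k = N/n = 11550/25 = 462
record 1: 318
record 2: 318 + 462 = 780
record 3: 780 + 462 = 1242
record 4: 1242 + 462 = 1704
record 5: 1704 + 462 = 2166
record 6: 2166 + 462 = 2628
record 7: 2628 + 462 = 3090
record 8: 3090 + 462 = 3552
record 9: 3552 + 462 = 4014
record 10: 4014 + 462 = 4476
record 11: 4476 + 462 = 4938
record 12: 4938 + 462 = 5400
record 13: 5400 + 462 = 5862
record 14: 5862 + 462 = 6324
record 15: 6324 + 462 = 6786
record 16: 6786 + 462 = 7248
record 17: 7248 + 462 = 7710

318, 780, 1242, 1704, 2166, 2628, 3090, 3552, 4014, 4476, 4938, 5400, 5862, 6324, 6786, 7248, 7710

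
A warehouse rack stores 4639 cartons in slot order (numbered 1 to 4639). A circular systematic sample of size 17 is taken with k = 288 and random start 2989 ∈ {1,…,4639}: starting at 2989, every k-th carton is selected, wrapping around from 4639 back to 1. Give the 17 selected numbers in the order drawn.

2989, 3277, 3565, 3853, 4141, 4429, 78, 366, 654, 942, 1230, 1518, 1806, 2094, 2382, 2670, 2958

Selection 1: 2989
Selection 2: 2989 + 288 = 3277
Selection 3: 3277 + 288 = 3565
Selection 4: 3565 + 288 = 3853
Selection 5: 3853 + 288 = 4141
Selection 6: 4141 + 288 = 4429
Selection 7: 4429 + 288 = 4717 → 4717 − 4639 = 78
Selection 8: 78 + 288 = 366
Selection 9: 366 + 288 = 654
Selection 10: 654 + 288 = 942
Selection 11: 942 + 288 = 1230
Selection 12: 1230 + 288 = 1518
Selection 13: 1518 + 288 = 1806
Selection 14: 1806 + 288 = 2094
Selection 15: 2094 + 288 = 2382
Selection 16: 2382 + 288 = 2670
Selection 17: 2670 + 288 = 2958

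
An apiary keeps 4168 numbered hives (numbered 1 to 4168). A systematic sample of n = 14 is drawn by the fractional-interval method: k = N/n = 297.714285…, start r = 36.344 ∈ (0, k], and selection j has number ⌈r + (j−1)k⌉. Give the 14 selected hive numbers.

j=1: r + 0k = 36.344 → ⌈·⌉ = 37
j=2: r + 1k = 334.058285… → ⌈·⌉ = 335
j=3: r + 2k = 631.772571… → ⌈·⌉ = 632
j=4: r + 3k = 929.486857… → ⌈·⌉ = 930
j=5: r + 4k = 1227.201142… → ⌈·⌉ = 1228
j=6: r + 5k = 1524.915428… → ⌈·⌉ = 1525
j=7: r + 6k = 1822.629714… → ⌈·⌉ = 1823
j=8: r + 7k = 2120.344 → ⌈·⌉ = 2121
j=9: r + 8k = 2418.058285… → ⌈·⌉ = 2419
j=10: r + 9k = 2715.772571… → ⌈·⌉ = 2716
j=11: r + 10k = 3013.486857… → ⌈·⌉ = 3014
j=12: r + 11k = 3311.201142… → ⌈·⌉ = 3312
j=13: r + 12k = 3608.915428… → ⌈·⌉ = 3609
j=14: r + 13k = 3906.629714… → ⌈·⌉ = 3907

37, 335, 632, 930, 1228, 1525, 1823, 2121, 2419, 2716, 3014, 3312, 3609, 3907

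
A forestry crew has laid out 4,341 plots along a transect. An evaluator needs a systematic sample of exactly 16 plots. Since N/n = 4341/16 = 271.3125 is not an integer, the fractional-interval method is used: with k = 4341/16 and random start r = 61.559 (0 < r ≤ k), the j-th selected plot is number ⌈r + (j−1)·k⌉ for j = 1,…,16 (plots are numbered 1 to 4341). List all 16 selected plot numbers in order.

62, 333, 605, 876, 1147, 1419, 1690, 1961, 2233, 2504, 2775, 3046, 3318, 3589, 3860, 4132

j=1: r + 0k = 61.559 → ⌈·⌉ = 62
j=2: r + 1k = 332.8715 → ⌈·⌉ = 333
j=3: r + 2k = 604.184 → ⌈·⌉ = 605
j=4: r + 3k = 875.4965 → ⌈·⌉ = 876
j=5: r + 4k = 1146.809 → ⌈·⌉ = 1147
j=6: r + 5k = 1418.1215 → ⌈·⌉ = 1419
j=7: r + 6k = 1689.434 → ⌈·⌉ = 1690
j=8: r + 7k = 1960.7465 → ⌈·⌉ = 1961
j=9: r + 8k = 2232.059 → ⌈·⌉ = 2233
j=10: r + 9k = 2503.3715 → ⌈·⌉ = 2504
j=11: r + 10k = 2774.684 → ⌈·⌉ = 2775
j=12: r + 11k = 3045.9965 → ⌈·⌉ = 3046
j=13: r + 12k = 3317.309 → ⌈·⌉ = 3318
j=14: r + 13k = 3588.6215 → ⌈·⌉ = 3589
j=15: r + 14k = 3859.934 → ⌈·⌉ = 3860
j=16: r + 15k = 4131.2465 → ⌈·⌉ = 4132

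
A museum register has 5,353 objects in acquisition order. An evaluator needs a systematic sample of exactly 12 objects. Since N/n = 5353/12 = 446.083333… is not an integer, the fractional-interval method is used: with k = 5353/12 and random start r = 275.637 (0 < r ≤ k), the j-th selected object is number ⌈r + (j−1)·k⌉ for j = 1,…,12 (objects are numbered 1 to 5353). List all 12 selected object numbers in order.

276, 722, 1168, 1614, 2060, 2507, 2953, 3399, 3845, 4291, 4737, 5183

j=1: r + 0k = 275.637 → ⌈·⌉ = 276
j=2: r + 1k = 721.720333… → ⌈·⌉ = 722
j=3: r + 2k = 1167.803666… → ⌈·⌉ = 1168
j=4: r + 3k = 1613.887 → ⌈·⌉ = 1614
j=5: r + 4k = 2059.970333… → ⌈·⌉ = 2060
j=6: r + 5k = 2506.053666… → ⌈·⌉ = 2507
j=7: r + 6k = 2952.137 → ⌈·⌉ = 2953
j=8: r + 7k = 3398.220333… → ⌈·⌉ = 3399
j=9: r + 8k = 3844.303666… → ⌈·⌉ = 3845
j=10: r + 9k = 4290.387 → ⌈·⌉ = 4291
j=11: r + 10k = 4736.470333… → ⌈·⌉ = 4737
j=12: r + 11k = 5182.553666… → ⌈·⌉ = 5183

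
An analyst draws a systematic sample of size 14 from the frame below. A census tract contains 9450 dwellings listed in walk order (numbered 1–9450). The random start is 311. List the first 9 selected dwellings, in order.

k = N/n = 9450/14 = 675
dwelling 1: 311
dwelling 2: 311 + 675 = 986
dwelling 3: 986 + 675 = 1661
dwelling 4: 1661 + 675 = 2336
dwelling 5: 2336 + 675 = 3011
dwelling 6: 3011 + 675 = 3686
dwelling 7: 3686 + 675 = 4361
dwelling 8: 4361 + 675 = 5036
dwelling 9: 5036 + 675 = 5711

311, 986, 1661, 2336, 3011, 3686, 4361, 5036, 5711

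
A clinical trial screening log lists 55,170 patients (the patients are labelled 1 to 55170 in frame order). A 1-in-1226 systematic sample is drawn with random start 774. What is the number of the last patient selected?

54718

k = 1226
45th selection = r + (45−1)·k = 774 + 44×1226 = 774 + 53944 = 54718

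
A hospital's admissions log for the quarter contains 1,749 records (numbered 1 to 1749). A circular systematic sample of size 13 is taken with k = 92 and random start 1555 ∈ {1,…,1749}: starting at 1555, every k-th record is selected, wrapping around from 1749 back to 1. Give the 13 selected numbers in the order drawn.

Selection 1: 1555
Selection 2: 1555 + 92 = 1647
Selection 3: 1647 + 92 = 1739
Selection 4: 1739 + 92 = 1831 → 1831 − 1749 = 82
Selection 5: 82 + 92 = 174
Selection 6: 174 + 92 = 266
Selection 7: 266 + 92 = 358
Selection 8: 358 + 92 = 450
Selection 9: 450 + 92 = 542
Selection 10: 542 + 92 = 634
Selection 11: 634 + 92 = 726
Selection 12: 726 + 92 = 818
Selection 13: 818 + 92 = 910

1555, 1647, 1739, 82, 174, 266, 358, 450, 542, 634, 726, 818, 910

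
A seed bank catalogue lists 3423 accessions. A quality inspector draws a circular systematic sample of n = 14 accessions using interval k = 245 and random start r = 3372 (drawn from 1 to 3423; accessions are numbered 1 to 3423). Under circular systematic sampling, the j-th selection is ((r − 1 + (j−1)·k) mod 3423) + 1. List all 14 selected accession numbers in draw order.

3372, 194, 439, 684, 929, 1174, 1419, 1664, 1909, 2154, 2399, 2644, 2889, 3134

Selection 1: 3372
Selection 2: 3372 + 245 = 3617 → 3617 − 3423 = 194
Selection 3: 194 + 245 = 439
Selection 4: 439 + 245 = 684
Selection 5: 684 + 245 = 929
Selection 6: 929 + 245 = 1174
Selection 7: 1174 + 245 = 1419
Selection 8: 1419 + 245 = 1664
Selection 9: 1664 + 245 = 1909
Selection 10: 1909 + 245 = 2154
Selection 11: 2154 + 245 = 2399
Selection 12: 2399 + 245 = 2644
Selection 13: 2644 + 245 = 2889
Selection 14: 2889 + 245 = 3134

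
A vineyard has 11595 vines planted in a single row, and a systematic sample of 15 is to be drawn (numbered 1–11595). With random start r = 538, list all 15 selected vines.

k = N/n = 11595/15 = 773
vine 1: 538
vine 2: 538 + 773 = 1311
vine 3: 1311 + 773 = 2084
vine 4: 2084 + 773 = 2857
vine 5: 2857 + 773 = 3630
vine 6: 3630 + 773 = 4403
vine 7: 4403 + 773 = 5176
vine 8: 5176 + 773 = 5949
vine 9: 5949 + 773 = 6722
vine 10: 6722 + 773 = 7495
vine 11: 7495 + 773 = 8268
vine 12: 8268 + 773 = 9041
vine 13: 9041 + 773 = 9814
vine 14: 9814 + 773 = 10587
vine 15: 10587 + 773 = 11360

538, 1311, 2084, 2857, 3630, 4403, 5176, 5949, 6722, 7495, 8268, 9041, 9814, 10587, 11360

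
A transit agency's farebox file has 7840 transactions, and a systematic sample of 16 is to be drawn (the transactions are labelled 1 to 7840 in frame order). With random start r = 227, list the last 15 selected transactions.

717, 1207, 1697, 2187, 2677, 3167, 3657, 4147, 4637, 5127, 5617, 6107, 6597, 7087, 7577

k = N/n = 7840/16 = 490
2nd selection = 227 + 1×490 = 717
3rd: 717 + 490 = 1207
4th: 1207 + 490 = 1697
5th: 1697 + 490 = 2187
6th: 2187 + 490 = 2677
7th: 2677 + 490 = 3167
8th: 3167 + 490 = 3657
9th: 3657 + 490 = 4147
10th: 4147 + 490 = 4637
11th: 4637 + 490 = 5127
12th: 5127 + 490 = 5617
13th: 5617 + 490 = 6107
14th: 6107 + 490 = 6597
15th: 6597 + 490 = 7087
16th: 7087 + 490 = 7577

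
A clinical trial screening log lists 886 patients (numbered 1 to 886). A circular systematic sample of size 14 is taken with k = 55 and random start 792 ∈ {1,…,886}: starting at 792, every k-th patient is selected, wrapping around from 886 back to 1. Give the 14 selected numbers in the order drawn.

792, 847, 16, 71, 126, 181, 236, 291, 346, 401, 456, 511, 566, 621

Selection 1: 792
Selection 2: 792 + 55 = 847
Selection 3: 847 + 55 = 902 → 902 − 886 = 16
Selection 4: 16 + 55 = 71
Selection 5: 71 + 55 = 126
Selection 6: 126 + 55 = 181
Selection 7: 181 + 55 = 236
Selection 8: 236 + 55 = 291
Selection 9: 291 + 55 = 346
Selection 10: 346 + 55 = 401
Selection 11: 401 + 55 = 456
Selection 12: 456 + 55 = 511
Selection 13: 511 + 55 = 566
Selection 14: 566 + 55 = 621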